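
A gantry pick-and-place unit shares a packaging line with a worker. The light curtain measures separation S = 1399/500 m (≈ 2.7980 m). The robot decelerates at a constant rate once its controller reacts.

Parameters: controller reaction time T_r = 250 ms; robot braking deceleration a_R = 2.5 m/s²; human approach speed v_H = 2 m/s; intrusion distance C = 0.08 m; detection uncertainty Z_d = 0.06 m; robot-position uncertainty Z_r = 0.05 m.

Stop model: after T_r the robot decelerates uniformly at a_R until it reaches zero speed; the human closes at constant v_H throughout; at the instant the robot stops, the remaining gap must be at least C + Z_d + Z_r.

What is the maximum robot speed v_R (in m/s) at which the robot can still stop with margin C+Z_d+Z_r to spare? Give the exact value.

v_R_max = 31/20 m/s = 1.5500 m/s

at the boundary: (1/5)·v² + (21/20)·v + (-527/250) = 0
  disc = (21/20)² − 4·(1/5)·(-527/250) = 27889/10000 ; √disc = 167/100
  v_R = (−(21/20) + 167/100) / (2·(1/5)) = 31/20 m/s
check:
braking lasts T_s = (31/20)/(5/2) = 0.6200 s
reaction-phase robot travel = 1.5500·0.2500 = 0.3875 m
robot under decel: 1.5500²/(2·2.5000) = 0.4805 m
human over T_r+T_s: 2.0000·(0.2500+0.6200) = 1.7400 m
C+Z_d+Z_r = 0.0800+0.0600+0.0500 = 0.1900 m
sum ≈ 0.3875+0.4805+1.7400+0.1900 ≈ 2.7980 m = S ✓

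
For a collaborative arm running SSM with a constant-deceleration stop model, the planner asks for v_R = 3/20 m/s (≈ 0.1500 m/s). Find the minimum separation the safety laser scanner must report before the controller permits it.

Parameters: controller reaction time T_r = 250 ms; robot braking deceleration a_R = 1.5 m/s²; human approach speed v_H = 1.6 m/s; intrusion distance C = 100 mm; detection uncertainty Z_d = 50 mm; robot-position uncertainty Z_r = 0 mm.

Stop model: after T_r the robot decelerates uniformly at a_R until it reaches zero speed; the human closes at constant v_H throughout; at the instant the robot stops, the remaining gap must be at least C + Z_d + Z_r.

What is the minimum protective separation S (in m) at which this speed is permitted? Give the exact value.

S_min = 151/200 m = 0.7550 m

braking lasts T_s = (3/20)/(3/2) = 0.1000 s
reaction-phase robot travel = 0.1500·0.2500 = 0.0375 m
robot covers 0.1500·0.1000 − ½·1.5000·0.1000² = 0.0075 m while stopping
human closes 1.6000·0.3500 = 0.5600 m
C+Z_d+Z_r = 0.1000+0.0500+0.0000 = 0.1500 m
S_min ≈ 0.0375+0.0075+0.5600+0.1500  ⇒  S_min = 151/200 m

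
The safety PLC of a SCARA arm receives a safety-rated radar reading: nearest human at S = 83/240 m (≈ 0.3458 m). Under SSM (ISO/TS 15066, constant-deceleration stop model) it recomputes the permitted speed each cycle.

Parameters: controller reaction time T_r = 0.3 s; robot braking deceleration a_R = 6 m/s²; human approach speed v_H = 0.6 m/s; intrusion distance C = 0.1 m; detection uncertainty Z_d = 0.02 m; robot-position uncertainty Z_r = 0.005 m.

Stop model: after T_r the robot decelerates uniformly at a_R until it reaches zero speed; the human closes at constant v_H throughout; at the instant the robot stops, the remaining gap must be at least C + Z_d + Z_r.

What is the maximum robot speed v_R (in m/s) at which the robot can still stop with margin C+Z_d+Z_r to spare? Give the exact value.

quadratic (1/12)·v² + (2/5)·v + (-49/1200) = 0
  disc = (2/5)² − 4·(1/12)·(-49/1200) = 25/144 ; √disc = 5/12
  v_R = (−(2/5) + 5/12) / (2·(1/12)) = 1/10 m/s
check:
stop time T_s = (1/10)/6 = 0.0167 s
robot in T_r: 0.1000·0.3000 = 0.0300 m
braking distance = 0.1000²/(2·6.0000) = 0.0008 m
human closes 0.6000·0.3167 = 0.1900 m
margins: 0.1000+0.0200+0.0050 = 0.1250 m
sum ≈ 0.0300+0.0008+0.1900+0.1250 ≈ 0.3458 m = S ✓

v_R_max = 1/10 m/s = 0.1000 m/s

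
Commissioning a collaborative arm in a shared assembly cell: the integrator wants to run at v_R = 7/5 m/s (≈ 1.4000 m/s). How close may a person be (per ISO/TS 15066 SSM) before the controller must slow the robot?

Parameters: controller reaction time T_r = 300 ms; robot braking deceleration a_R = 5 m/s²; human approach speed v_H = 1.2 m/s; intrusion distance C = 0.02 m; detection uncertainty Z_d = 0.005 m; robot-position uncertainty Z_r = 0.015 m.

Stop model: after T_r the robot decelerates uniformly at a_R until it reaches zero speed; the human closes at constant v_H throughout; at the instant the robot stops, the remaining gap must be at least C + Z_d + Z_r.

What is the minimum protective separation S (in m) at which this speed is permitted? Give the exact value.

braking lasts T_s = (7/5)/5 = 0.2800 s
robot covers v_R·T_r = 1.4000·0.3000 = 0.4200 m before braking
robot covers 1.4000·0.2800 − ½·5.0000·0.2800² = 0.1960 m while stopping
human over T_r+T_s: 1.2000·(0.3000+0.2800) = 0.6960 m
margins: 0.0200+0.0050+0.0150 = 0.0400 m
S_min ≈ 0.4200+0.1960+0.6960+0.0400  ⇒  S_min = 169/125 m

S_min = 169/125 m = 1.3520 m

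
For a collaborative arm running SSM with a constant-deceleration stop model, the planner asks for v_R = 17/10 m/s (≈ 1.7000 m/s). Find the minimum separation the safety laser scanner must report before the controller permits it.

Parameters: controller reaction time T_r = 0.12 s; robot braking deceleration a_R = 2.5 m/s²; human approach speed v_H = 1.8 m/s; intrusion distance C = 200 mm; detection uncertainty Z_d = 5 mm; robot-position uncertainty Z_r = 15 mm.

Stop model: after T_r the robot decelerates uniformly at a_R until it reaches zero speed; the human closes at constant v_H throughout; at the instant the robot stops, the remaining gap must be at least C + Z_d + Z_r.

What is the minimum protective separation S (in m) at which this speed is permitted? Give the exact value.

S_min = 1221/500 m = 2.4420 m

braking lasts T_s = (17/10)/(5/2) = 0.6800 s
reaction-phase robot travel = 1.7000·0.1200 = 0.2040 m
robot covers 1.7000·0.6800 − ½·2.5000·0.6800² = 0.5780 m while stopping
human over T_r+T_s: 1.8000·(0.1200+0.6800) = 1.4400 m
C+Z_d+Z_r = 0.2000+0.0050+0.0150 = 0.2200 m
S_min ≈ 0.2040+0.5780+1.4400+0.2200  ⇒  S_min = 1221/500 m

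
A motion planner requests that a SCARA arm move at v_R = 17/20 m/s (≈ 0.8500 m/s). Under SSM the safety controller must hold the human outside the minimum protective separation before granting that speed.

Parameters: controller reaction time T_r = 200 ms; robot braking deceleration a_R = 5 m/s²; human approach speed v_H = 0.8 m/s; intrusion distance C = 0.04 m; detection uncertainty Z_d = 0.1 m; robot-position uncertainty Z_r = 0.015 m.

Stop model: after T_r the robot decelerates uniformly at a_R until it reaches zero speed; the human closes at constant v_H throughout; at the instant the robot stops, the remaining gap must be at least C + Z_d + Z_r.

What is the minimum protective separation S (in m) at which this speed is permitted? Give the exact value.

S_min = 2773/4000 m = 0.6933 m

braking lasts T_s = (17/20)/5 = 0.1700 s
robot covers v_R·T_r = 0.8500·0.2000 = 0.1700 m before braking
robot under decel: 0.8500²/(2·5.0000) = 0.0722 m
human closes 0.8000·0.3700 = 0.2960 m
margins: 0.0400+0.1000+0.0150 = 0.1550 m
S_min ≈ 0.1700+0.0722+0.2960+0.1550  ⇒  S_min = 2773/4000 m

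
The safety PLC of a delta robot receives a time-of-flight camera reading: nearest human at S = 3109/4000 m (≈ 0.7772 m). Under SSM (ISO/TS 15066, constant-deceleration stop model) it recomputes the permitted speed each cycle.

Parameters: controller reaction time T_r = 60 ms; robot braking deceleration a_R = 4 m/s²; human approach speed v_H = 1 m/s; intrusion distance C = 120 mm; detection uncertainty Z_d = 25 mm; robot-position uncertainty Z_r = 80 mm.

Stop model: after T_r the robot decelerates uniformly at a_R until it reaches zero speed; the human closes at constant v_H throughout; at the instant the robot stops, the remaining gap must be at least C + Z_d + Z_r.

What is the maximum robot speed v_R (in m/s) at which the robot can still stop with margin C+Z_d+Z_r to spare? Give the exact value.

quadratic (1/8)·v² + (31/100)·v + (-1969/4000) = 0
  disc = (31/100)² − 4·(1/8)·(-1969/4000) = 13689/40000 ; √disc = 117/200
  v_R = (−(31/100) + 117/200) / (2·(1/8)) = 11/10 m/s
check:
braking lasts T_s = (11/10)/4 = 0.2750 s
robot covers v_R·T_r = 1.1000·0.0600 = 0.0660 m before braking
braking distance = 1.1000²/(2·4.0000) = 0.1512 m
human over T_r+T_s: 1.0000·(0.0600+0.2750) = 0.3350 m
residual clearance needed = 0.1200+0.0250+0.0800 = 0.2250 m
sum ≈ 0.0660+0.1512+0.3350+0.2250 ≈ 0.7772 m = S ✓

v_R_max = 11/10 m/s = 1.1000 m/s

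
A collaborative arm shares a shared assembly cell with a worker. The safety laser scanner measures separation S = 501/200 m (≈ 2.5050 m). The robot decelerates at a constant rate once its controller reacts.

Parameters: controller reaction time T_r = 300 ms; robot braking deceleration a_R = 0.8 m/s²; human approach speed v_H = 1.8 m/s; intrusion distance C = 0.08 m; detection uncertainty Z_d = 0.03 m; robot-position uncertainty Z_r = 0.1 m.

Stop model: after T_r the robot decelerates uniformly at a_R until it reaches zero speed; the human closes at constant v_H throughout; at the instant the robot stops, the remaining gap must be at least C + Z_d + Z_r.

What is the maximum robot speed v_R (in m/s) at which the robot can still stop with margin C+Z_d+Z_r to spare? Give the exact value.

quadratic (5/8)·v² + (51/20)·v + (-351/200) = 0
  disc = (51/20)² − 4·(5/8)·(-351/200) = 1089/100 ; √disc = 33/10
  v_R = (−(51/20) + 33/10) / (2·(5/8)) = 3/5 m/s
check:
braking lasts T_s = (3/5)/(4/5) = 0.7500 s
robot in T_r: 0.6000·0.3000 = 0.1800 m
robot under decel: 0.6000²/(2·0.8000) = 0.2250 m
human over T_r+T_s: 1.8000·(0.3000+0.7500) = 1.8900 m
margins: 0.0800+0.0300+0.1000 = 0.2100 m
sum ≈ 0.1800+0.2250+1.8900+0.2100 ≈ 2.5050 m = S ✓

v_R_max = 3/5 m/s = 0.6000 m/s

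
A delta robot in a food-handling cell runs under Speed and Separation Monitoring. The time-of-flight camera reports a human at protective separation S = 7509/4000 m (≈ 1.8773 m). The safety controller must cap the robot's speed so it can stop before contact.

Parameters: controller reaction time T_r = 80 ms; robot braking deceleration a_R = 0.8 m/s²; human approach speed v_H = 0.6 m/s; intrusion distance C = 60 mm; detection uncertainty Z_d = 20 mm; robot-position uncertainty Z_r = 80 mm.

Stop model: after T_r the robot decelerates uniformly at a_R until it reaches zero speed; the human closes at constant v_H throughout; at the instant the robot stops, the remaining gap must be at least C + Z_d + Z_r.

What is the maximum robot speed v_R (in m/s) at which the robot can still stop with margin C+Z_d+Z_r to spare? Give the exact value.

at the boundary: (5/8)·v² + (83/100)·v + (-6677/4000) = 0
  disc = (83/100)² − 4·(5/8)·(-6677/4000) = 194481/40000 ; √disc = 441/200
  v_R = (−(83/100) + 441/200) / (2·(5/8)) = 11/10 m/s
check:
braking lasts T_s = (11/10)/(4/5) = 1.3750 s
robot covers v_R·T_r = 1.1000·0.0800 = 0.0880 m before braking
robot under decel: 1.1000²/(2·0.8000) = 0.7562 m
human over T_r+T_s: 0.6000·(0.0800+1.3750) = 0.8730 m
margins: 0.0600+0.0200+0.0800 = 0.1600 m
sum ≈ 0.0880+0.7562+0.8730+0.1600 ≈ 1.8773 m = S ✓

v_R_max = 11/10 m/s = 1.1000 m/s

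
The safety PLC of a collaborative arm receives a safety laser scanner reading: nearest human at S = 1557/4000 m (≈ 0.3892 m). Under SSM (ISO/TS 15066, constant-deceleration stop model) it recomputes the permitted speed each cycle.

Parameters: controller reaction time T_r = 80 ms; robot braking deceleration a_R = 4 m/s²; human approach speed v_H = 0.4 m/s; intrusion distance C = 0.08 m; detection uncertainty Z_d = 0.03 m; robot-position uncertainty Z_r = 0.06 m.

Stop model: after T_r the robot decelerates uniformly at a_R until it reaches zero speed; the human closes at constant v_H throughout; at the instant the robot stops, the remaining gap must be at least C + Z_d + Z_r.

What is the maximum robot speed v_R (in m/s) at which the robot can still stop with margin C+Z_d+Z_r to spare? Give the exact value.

v_R_max = 7/10 m/s = 0.7000 m/s

at the boundary: (1/8)·v² + (9/50)·v + (-749/4000) = 0
  disc = (9/50)² − 4·(1/8)·(-749/4000) = 5041/40000 ; √disc = 71/200
  v_R = (−(9/50) + 71/200) / (2·(1/8)) = 7/10 m/s
check:
stop time T_s = (7/10)/4 = 0.1750 s
reaction-phase robot travel = 0.7000·0.0800 = 0.0560 m
braking distance = 0.7000²/(2·4.0000) = 0.0612 m
person approaches 0.4000·(0.0800+0.1750) = 0.1020 m
margins: 0.0800+0.0300+0.0600 = 0.1700 m
sum ≈ 0.0560+0.0612+0.1020+0.1700 ≈ 0.3892 m = S ✓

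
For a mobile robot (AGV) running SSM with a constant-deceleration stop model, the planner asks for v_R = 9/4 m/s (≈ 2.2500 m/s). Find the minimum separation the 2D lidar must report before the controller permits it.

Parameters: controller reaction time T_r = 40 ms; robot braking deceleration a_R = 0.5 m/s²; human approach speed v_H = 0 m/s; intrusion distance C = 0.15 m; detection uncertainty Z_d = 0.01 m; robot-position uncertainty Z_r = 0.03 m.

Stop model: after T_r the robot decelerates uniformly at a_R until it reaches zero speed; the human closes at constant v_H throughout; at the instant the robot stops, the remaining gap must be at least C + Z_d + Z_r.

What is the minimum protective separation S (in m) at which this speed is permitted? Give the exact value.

stop time T_s = (9/4)/(1/2) = 4.5000 s
robot covers v_R·T_r = 2.2500·0.0400 = 0.0900 m before braking
braking distance = 2.2500²/(2·0.5000) = 5.0625 m
human over T_r+T_s: 0.0000·(0.0400+4.5000) = 0.0000 m
margins: 0.1500+0.0100+0.0300 = 0.1900 m
S_min ≈ 0.0900+5.0625+0.0000+0.1900  ⇒  S_min = 2137/400 m

S_min = 2137/400 m = 5.3425 m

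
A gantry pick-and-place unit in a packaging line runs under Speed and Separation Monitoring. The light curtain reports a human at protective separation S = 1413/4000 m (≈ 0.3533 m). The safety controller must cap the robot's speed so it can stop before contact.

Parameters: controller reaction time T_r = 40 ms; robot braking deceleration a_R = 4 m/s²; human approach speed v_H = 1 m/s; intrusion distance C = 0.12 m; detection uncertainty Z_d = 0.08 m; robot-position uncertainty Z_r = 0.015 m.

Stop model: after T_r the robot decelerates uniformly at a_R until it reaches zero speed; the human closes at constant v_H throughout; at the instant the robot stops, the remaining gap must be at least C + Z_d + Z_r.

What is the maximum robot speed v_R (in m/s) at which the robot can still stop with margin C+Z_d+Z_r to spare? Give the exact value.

quadratic (1/8)·v² + (29/100)·v + (-393/4000) = 0
  disc = (29/100)² − 4·(1/8)·(-393/4000) = 5329/40000 ; √disc = 73/200
  v_R = (−(29/100) + 73/200) / (2·(1/8)) = 3/10 m/s
check:
T_s = v_R/a_R = (3/10)/4 = 0.0750 s
reaction-phase robot travel = 0.3000·0.0400 = 0.0120 m
braking distance = 0.3000²/(2·4.0000) = 0.0112 m
human over T_r+T_s: 1.0000·(0.0400+0.0750) = 0.1150 m
C+Z_d+Z_r = 0.1200+0.0800+0.0150 = 0.2150 m
sum ≈ 0.0120+0.0112+0.1150+0.2150 ≈ 0.3533 m = S ✓

v_R_max = 3/10 m/s = 0.3000 m/s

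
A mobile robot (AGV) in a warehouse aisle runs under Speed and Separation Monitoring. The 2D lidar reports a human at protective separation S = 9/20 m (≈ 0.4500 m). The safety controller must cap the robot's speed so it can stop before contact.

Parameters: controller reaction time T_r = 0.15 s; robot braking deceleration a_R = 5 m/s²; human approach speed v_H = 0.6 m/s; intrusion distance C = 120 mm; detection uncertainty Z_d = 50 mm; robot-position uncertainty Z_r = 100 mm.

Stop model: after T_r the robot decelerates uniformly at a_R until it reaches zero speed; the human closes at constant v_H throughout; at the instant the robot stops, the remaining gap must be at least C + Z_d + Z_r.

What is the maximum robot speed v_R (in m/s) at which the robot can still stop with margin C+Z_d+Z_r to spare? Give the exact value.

at the boundary: (1/10)·v² + (27/100)·v + (-9/100) = 0
  disc = (27/100)² − 4·(1/10)·(-9/100) = 1089/10000 ; √disc = 33/100
  v_R = (−(27/100) + 33/100) / (2·(1/10)) = 3/10 m/s
check:
braking lasts T_s = (3/10)/5 = 0.0600 s
robot in T_r: 0.3000·0.1500 = 0.0450 m
robot under decel: 0.3000²/(2·5.0000) = 0.0090 m
human over T_r+T_s: 0.6000·(0.1500+0.0600) = 0.1260 m
C+Z_d+Z_r = 0.1200+0.0500+0.1000 = 0.2700 m
sum ≈ 0.0450+0.0090+0.1260+0.2700 ≈ 0.4500 m = S ✓

v_R_max = 3/10 m/s = 0.3000 m/s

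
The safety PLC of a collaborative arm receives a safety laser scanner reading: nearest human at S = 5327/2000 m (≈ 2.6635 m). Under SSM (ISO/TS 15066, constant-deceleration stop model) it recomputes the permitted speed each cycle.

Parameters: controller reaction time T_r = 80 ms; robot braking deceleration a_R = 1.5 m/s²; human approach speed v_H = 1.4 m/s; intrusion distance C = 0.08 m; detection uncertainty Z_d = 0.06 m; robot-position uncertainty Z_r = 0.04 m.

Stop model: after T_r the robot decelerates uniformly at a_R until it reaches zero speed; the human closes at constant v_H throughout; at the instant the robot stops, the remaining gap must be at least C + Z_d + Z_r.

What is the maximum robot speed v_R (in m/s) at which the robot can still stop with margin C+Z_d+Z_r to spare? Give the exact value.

v_R_max = 31/20 m/s = 1.5500 m/s

quadratic (1/3)·v² + (76/75)·v + (-4743/2000) = 0
  disc = (76/75)² − 4·(1/3)·(-4743/2000) = 94249/22500 ; √disc = 307/150
  v_R = (−(76/75) + 307/150) / (2·(1/3)) = 31/20 m/s
check:
stop time T_s = (31/20)/(3/2) = 1.0333 s
reaction-phase robot travel = 1.5500·0.0800 = 0.1240 m
braking distance = 1.5500²/(2·1.5000) = 0.8008 m
human over T_r+T_s: 1.4000·(0.0800+1.0333) = 1.5587 m
residual clearance needed = 0.0800+0.0600+0.0400 = 0.1800 m
sum ≈ 0.1240+0.8008+1.5587+0.1800 ≈ 2.6635 m = S ✓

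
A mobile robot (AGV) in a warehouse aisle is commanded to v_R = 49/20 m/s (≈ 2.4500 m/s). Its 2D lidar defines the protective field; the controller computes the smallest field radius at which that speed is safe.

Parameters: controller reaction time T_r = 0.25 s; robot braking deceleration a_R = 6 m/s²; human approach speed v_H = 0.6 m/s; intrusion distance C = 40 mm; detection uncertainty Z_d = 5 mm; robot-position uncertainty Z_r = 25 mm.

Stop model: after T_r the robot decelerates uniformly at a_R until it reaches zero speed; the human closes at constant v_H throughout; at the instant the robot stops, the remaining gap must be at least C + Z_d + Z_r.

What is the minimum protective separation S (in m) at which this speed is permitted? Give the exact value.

braking lasts T_s = (49/20)/6 = 0.4083 s
robot covers v_R·T_r = 2.4500·0.2500 = 0.6125 m before braking
robot covers 2.4500·0.4083 − ½·6.0000·0.4083² = 0.5002 m while stopping
human closes 0.6000·0.6583 = 0.3950 m
residual clearance needed = 0.0400+0.0050+0.0250 = 0.0700 m
S_min ≈ 0.6125+0.5002+0.3950+0.0700  ⇒  S_min = 7573/4800 m

S_min = 7573/4800 m = 1.5777 m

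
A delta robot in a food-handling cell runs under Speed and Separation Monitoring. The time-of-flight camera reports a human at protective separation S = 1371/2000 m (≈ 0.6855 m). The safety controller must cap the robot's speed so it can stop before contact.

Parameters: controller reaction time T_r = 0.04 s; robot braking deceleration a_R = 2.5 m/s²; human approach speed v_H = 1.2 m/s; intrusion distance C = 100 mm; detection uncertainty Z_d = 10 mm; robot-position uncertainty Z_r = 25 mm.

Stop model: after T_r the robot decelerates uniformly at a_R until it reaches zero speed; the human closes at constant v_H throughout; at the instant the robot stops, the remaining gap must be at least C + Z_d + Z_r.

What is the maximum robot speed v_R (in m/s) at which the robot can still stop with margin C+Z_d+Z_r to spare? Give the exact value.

v_R_max = 3/4 m/s = 0.7500 m/s

collect terms ⇒ (1/5)·v_R² + (13/25)·v_R + (-201/400) = 0
  disc = (13/25)² − 4·(1/5)·(-201/400) = 1681/2500 ; √disc = 41/50
  v_R = (−(13/25) + 41/50) / (2·(1/5)) = 3/4 m/s
check:
T_s = v_R/a_R = (3/4)/(5/2) = 0.3000 s
reaction-phase robot travel = 0.7500·0.0400 = 0.0300 m
robot under decel: 0.7500²/(2·2.5000) = 0.1125 m
human over T_r+T_s: 1.2000·(0.0400+0.3000) = 0.4080 m
C+Z_d+Z_r = 0.1000+0.0100+0.0250 = 0.1350 m
sum ≈ 0.0300+0.1125+0.4080+0.1350 ≈ 0.6855 m = S ✓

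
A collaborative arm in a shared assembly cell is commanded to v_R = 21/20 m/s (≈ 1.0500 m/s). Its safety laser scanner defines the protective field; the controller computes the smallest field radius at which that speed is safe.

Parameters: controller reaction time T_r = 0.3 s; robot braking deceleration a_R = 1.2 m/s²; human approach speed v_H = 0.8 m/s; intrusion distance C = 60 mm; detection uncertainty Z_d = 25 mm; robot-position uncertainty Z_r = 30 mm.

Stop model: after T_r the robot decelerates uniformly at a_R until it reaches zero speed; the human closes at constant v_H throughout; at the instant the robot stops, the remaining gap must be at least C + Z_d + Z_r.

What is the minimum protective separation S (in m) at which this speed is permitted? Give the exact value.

S_min = 2927/1600 m = 1.8294 m

stop time T_s = (21/20)/(6/5) = 0.8750 s
robot covers v_R·T_r = 1.0500·0.3000 = 0.3150 m before braking
robot under decel: 1.0500²/(2·1.2000) = 0.4594 m
person approaches 0.8000·(0.3000+0.8750) = 0.9400 m
C+Z_d+Z_r = 0.0600+0.0250+0.0300 = 0.1150 m
S_min ≈ 0.3150+0.4594+0.9400+0.1150  ⇒  S_min = 2927/1600 m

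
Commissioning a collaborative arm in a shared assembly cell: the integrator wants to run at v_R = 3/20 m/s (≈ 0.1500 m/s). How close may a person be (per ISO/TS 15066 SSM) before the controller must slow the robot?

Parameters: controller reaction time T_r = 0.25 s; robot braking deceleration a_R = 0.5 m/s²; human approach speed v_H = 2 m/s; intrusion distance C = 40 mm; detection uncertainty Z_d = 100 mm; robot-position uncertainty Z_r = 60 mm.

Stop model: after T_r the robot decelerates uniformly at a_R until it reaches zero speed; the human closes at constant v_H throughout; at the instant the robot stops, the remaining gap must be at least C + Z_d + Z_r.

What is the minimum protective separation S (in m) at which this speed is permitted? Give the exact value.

S_min = 34/25 m = 1.3600 m

braking lasts T_s = (3/20)/(1/2) = 0.3000 s
robot in T_r: 0.1500·0.2500 = 0.0375 m
robot under decel: 0.1500²/(2·0.5000) = 0.0225 m
person approaches 2.0000·(0.2500+0.3000) = 1.1000 m
margins: 0.0400+0.1000+0.0600 = 0.2000 m
S_min ≈ 0.0375+0.0225+1.1000+0.2000  ⇒  S_min = 34/25 m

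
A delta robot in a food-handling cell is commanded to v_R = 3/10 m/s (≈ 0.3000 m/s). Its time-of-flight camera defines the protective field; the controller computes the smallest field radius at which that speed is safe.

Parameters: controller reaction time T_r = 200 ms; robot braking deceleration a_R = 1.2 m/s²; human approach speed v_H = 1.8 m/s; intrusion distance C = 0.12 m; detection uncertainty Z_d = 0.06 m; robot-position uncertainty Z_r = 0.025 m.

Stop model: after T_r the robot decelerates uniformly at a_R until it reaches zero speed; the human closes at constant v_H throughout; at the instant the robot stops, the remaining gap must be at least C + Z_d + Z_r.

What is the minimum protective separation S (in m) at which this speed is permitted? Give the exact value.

S_min = 89/80 m = 1.1125 m

T_s = v_R/a_R = (3/10)/(6/5) = 0.2500 s
robot in T_r: 0.3000·0.2000 = 0.0600 m
braking distance = 0.3000²/(2·1.2000) = 0.0375 m
human closes 1.8000·0.4500 = 0.8100 m
margins: 0.1200+0.0600+0.0250 = 0.2050 m
S_min ≈ 0.0600+0.0375+0.8100+0.2050  ⇒  S_min = 89/80 m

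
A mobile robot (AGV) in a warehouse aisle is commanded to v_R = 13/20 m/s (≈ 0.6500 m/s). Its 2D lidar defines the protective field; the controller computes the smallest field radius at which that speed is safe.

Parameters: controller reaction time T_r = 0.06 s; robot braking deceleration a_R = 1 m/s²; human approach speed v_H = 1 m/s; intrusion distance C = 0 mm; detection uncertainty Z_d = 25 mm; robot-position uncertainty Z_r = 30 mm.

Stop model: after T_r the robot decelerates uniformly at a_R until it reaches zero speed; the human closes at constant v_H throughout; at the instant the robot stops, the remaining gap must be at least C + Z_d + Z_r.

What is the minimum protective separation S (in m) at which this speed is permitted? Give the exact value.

braking lasts T_s = (13/20)/1 = 0.6500 s
robot in T_r: 0.6500·0.0600 = 0.0390 m
robot covers 0.6500·0.6500 − ½·1.0000·0.6500² = 0.2112 m while stopping
person approaches 1.0000·(0.0600+0.6500) = 0.7100 m
C+Z_d+Z_r = 0.0000+0.0250+0.0300 = 0.0550 m
S_min ≈ 0.0390+0.2112+0.7100+0.0550  ⇒  S_min = 4061/4000 m

S_min = 4061/4000 m = 1.0152 m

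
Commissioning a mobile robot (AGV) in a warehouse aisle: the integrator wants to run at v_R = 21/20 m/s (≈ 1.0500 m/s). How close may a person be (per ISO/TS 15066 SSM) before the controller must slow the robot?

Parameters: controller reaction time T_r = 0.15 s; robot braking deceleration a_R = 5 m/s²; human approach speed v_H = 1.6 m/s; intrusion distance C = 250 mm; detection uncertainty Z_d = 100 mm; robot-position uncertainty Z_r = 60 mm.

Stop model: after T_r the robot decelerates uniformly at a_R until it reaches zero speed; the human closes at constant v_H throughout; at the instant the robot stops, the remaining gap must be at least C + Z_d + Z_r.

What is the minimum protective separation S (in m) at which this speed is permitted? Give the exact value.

braking lasts T_s = (21/20)/5 = 0.2100 s
robot in T_r: 1.0500·0.1500 = 0.1575 m
robot covers 1.0500·0.2100 − ½·5.0000·0.2100² = 0.1103 m while stopping
person approaches 1.6000·(0.1500+0.2100) = 0.5760 m
margins: 0.2500+0.1000+0.0600 = 0.4100 m
S_min ≈ 0.1575+0.1103+0.5760+0.4100  ⇒  S_min = 1003/800 m

S_min = 1003/800 m = 1.2537 m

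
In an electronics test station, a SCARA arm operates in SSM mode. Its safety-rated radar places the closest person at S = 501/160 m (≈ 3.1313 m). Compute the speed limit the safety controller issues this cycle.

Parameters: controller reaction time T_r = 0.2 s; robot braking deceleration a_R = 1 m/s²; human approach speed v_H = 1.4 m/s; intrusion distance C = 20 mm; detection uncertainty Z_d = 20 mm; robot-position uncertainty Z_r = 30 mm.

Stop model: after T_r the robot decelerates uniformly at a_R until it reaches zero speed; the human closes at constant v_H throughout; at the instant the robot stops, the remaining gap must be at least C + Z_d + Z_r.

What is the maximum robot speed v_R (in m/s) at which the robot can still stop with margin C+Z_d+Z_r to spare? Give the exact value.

at the boundary: (1/2)·v² + (8/5)·v + (-89/32) = 0
  disc = (8/5)² − 4·(1/2)·(-89/32) = 3249/400 ; √disc = 57/20
  v_R = (−(8/5) + 57/20) / (2·(1/2)) = 5/4 m/s
check:
T_s = v_R/a_R = (5/4)/1 = 1.2500 s
reaction-phase robot travel = 1.2500·0.2000 = 0.2500 m
robot under decel: 1.2500²/(2·1.0000) = 0.7812 m
human over T_r+T_s: 1.4000·(0.2000+1.2500) = 2.0300 m
residual clearance needed = 0.0200+0.0200+0.0300 = 0.0700 m
sum ≈ 0.2500+0.7812+2.0300+0.0700 ≈ 3.1313 m = S ✓

v_R_max = 5/4 m/s = 1.2500 m/s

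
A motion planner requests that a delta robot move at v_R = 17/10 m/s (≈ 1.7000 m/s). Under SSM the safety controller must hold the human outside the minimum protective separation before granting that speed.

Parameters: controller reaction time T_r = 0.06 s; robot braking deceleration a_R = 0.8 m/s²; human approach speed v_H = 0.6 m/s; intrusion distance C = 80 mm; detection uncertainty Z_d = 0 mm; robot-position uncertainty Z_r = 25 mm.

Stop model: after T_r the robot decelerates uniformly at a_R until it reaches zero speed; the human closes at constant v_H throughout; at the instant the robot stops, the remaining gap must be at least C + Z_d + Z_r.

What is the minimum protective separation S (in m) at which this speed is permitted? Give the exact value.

stop time T_s = (17/10)/(4/5) = 2.1250 s
robot in T_r: 1.7000·0.0600 = 0.1020 m
braking distance = 1.7000²/(2·0.8000) = 1.8062 m
human closes 0.6000·2.1850 = 1.3110 m
C+Z_d+Z_r = 0.0800+0.0000+0.0250 = 0.1050 m
S_min ≈ 0.1020+1.8062+1.3110+0.1050  ⇒  S_min = 13297/4000 m

S_min = 13297/4000 m = 3.3243 m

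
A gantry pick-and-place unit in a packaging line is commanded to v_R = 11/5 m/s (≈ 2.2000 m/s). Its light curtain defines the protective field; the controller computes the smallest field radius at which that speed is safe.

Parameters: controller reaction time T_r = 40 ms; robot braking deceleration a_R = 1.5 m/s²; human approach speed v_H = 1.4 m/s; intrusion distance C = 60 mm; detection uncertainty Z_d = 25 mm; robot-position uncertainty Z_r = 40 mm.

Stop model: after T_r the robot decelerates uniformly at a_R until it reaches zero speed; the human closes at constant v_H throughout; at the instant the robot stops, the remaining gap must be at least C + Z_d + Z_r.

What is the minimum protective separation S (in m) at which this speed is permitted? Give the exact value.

S_min = 11807/3000 m = 3.9357 m

T_s = v_R/a_R = (11/5)/(3/2) = 1.4667 s
robot in T_r: 2.2000·0.0400 = 0.0880 m
robot covers 2.2000·1.4667 − ½·1.5000·1.4667² = 1.6133 m while stopping
human over T_r+T_s: 1.4000·(0.0400+1.4667) = 2.1093 m
margins: 0.0600+0.0250+0.0400 = 0.1250 m
S_min ≈ 0.0880+1.6133+2.1093+0.1250  ⇒  S_min = 11807/3000 m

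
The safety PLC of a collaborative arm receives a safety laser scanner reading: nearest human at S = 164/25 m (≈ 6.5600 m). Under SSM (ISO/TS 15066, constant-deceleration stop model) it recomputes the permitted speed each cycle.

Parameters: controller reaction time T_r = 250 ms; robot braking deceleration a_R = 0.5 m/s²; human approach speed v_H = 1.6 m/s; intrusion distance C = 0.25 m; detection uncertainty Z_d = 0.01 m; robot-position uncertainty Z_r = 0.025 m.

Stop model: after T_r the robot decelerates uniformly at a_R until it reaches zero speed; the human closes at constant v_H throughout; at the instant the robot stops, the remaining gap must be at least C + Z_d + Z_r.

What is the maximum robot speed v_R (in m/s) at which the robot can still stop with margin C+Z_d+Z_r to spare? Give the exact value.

v_R_max = 5/4 m/s = 1.2500 m/s

at the boundary: (1)·v² + (69/20)·v + (-47/8) = 0
  disc = (69/20)² − 4·(1)·(-47/8) = 14161/400 ; √disc = 119/20
  v_R = (−(69/20) + 119/20) / (2·(1)) = 5/4 m/s
check:
braking lasts T_s = (5/4)/(1/2) = 2.5000 s
robot covers v_R·T_r = 1.2500·0.2500 = 0.3125 m before braking
robot covers 1.2500·2.5000 − ½·0.5000·2.5000² = 1.5625 m while stopping
human over T_r+T_s: 1.6000·(0.2500+2.5000) = 4.4000 m
C+Z_d+Z_r = 0.2500+0.0100+0.0250 = 0.2850 m
sum ≈ 0.3125+1.5625+4.4000+0.2850 ≈ 6.5600 m = S ✓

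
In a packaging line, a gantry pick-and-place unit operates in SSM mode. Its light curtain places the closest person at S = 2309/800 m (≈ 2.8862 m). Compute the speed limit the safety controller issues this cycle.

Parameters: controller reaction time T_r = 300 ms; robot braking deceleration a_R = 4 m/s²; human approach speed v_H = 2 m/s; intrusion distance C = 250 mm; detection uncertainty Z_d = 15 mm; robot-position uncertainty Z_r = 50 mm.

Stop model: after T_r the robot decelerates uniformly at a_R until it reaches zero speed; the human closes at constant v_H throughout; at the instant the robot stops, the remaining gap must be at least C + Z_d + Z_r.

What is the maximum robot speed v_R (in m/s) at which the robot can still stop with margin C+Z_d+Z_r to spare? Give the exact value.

quadratic (1/8)·v² + (4/5)·v + (-1577/800) = 0
  disc = (4/5)² − 4·(1/8)·(-1577/800) = 2601/1600 ; √disc = 51/40
  v_R = (−(4/5) + 51/40) / (2·(1/8)) = 19/10 m/s
check:
T_s = v_R/a_R = (19/10)/4 = 0.4750 s
reaction-phase robot travel = 1.9000·0.3000 = 0.5700 m
robot covers 1.9000·0.4750 − ½·4.0000·0.4750² = 0.4512 m while stopping
human closes 2.0000·0.7750 = 1.5500 m
margins: 0.2500+0.0150+0.0500 = 0.3150 m
sum ≈ 0.5700+0.4512+1.5500+0.3150 ≈ 2.8862 m = S ✓

v_R_max = 19/10 m/s = 1.9000 m/s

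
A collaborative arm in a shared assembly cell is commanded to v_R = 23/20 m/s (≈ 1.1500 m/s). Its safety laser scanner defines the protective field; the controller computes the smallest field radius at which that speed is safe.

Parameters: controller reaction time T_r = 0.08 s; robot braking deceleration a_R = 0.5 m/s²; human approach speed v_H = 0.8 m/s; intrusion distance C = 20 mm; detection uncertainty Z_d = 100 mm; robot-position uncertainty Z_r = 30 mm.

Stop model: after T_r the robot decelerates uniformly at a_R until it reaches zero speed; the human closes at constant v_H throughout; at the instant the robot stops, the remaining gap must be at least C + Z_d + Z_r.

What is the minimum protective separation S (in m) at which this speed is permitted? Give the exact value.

S_min = 6937/2000 m = 3.4685 m

T_s = v_R/a_R = (23/20)/(1/2) = 2.3000 s
robot in T_r: 1.1500·0.0800 = 0.0920 m
braking distance = 1.1500²/(2·0.5000) = 1.3225 m
human over T_r+T_s: 0.8000·(0.0800+2.3000) = 1.9040 m
margins: 0.0200+0.1000+0.0300 = 0.1500 m
S_min ≈ 0.0920+1.3225+1.9040+0.1500  ⇒  S_min = 6937/2000 m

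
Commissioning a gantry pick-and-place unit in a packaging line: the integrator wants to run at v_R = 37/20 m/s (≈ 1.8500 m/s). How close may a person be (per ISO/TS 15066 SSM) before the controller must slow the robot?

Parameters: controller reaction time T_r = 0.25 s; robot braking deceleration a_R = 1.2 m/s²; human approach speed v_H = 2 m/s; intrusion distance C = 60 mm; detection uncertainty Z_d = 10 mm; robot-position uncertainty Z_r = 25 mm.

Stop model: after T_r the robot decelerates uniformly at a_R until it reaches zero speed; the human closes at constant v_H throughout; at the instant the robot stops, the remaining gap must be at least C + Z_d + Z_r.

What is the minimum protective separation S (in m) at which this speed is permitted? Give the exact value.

S_min = 8907/1600 m = 5.5669 m

T_s = v_R/a_R = (37/20)/(6/5) = 1.5417 s
reaction-phase robot travel = 1.8500·0.2500 = 0.4625 m
robot covers 1.8500·1.5417 − ½·1.2000·1.5417² = 1.4260 m while stopping
person approaches 2.0000·(0.2500+1.5417) = 3.5833 m
margins: 0.0600+0.0100+0.0250 = 0.0950 m
S_min ≈ 0.4625+1.4260+3.5833+0.0950  ⇒  S_min = 8907/1600 m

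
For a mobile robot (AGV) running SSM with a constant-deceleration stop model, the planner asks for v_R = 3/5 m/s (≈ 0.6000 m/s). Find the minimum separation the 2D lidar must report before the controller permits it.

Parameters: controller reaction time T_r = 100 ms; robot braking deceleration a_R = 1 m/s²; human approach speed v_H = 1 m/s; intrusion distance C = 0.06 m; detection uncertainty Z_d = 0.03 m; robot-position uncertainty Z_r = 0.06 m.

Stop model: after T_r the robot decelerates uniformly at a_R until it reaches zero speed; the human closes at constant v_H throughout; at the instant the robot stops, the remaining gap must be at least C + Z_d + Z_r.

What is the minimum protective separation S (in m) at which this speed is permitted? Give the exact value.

T_s = v_R/a_R = (3/5)/1 = 0.6000 s
robot in T_r: 0.6000·0.1000 = 0.0600 m
braking distance = 0.6000²/(2·1.0000) = 0.1800 m
human closes 1.0000·0.7000 = 0.7000 m
C+Z_d+Z_r = 0.0600+0.0300+0.0600 = 0.1500 m
S_min ≈ 0.0600+0.1800+0.7000+0.1500  ⇒  S_min = 109/100 m

S_min = 109/100 m = 1.0900 m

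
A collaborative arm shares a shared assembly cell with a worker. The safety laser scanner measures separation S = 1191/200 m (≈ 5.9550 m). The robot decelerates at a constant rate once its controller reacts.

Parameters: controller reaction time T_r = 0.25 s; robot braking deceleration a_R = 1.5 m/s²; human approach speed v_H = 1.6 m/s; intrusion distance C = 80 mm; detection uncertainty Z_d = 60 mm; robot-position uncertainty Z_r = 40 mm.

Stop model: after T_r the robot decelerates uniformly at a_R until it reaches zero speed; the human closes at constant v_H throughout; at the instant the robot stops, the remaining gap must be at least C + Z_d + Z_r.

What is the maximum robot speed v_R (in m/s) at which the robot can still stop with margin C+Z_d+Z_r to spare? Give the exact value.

collect terms ⇒ (1/3)·v_R² + (79/60)·v_R + (-43/8) = 0
  disc = (79/60)² − 4·(1/3)·(-43/8) = 32041/3600 ; √disc = 179/60
  v_R = (−(79/60) + 179/60) / (2·(1/3)) = 5/2 m/s
check:
T_s = v_R/a_R = (5/2)/(3/2) = 1.6667 s
robot in T_r: 2.5000·0.2500 = 0.6250 m
braking distance = 2.5000²/(2·1.5000) = 2.0833 m
person approaches 1.6000·(0.2500+1.6667) = 3.0667 m
margins: 0.0800+0.0600+0.0400 = 0.1800 m
sum ≈ 0.6250+2.0833+3.0667+0.1800 ≈ 5.9550 m = S ✓

v_R_max = 5/2 m/s = 2.5000 m/s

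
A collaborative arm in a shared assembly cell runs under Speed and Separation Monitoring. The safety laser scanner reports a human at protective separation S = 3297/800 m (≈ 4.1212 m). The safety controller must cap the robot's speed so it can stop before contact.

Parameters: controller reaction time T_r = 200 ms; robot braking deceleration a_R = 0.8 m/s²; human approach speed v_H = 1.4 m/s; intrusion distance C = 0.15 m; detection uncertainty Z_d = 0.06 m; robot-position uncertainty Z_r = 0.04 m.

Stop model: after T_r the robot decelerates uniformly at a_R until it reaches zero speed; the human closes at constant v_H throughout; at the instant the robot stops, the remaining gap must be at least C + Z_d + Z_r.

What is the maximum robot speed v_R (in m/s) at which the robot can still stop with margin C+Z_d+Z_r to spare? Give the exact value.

v_R_max = 13/10 m/s = 1.3000 m/s

quadratic (5/8)·v² + (39/20)·v + (-2873/800) = 0
  disc = (39/20)² − 4·(5/8)·(-2873/800) = 20449/1600 ; √disc = 143/40
  v_R = (−(39/20) + 143/40) / (2·(5/8)) = 13/10 m/s
check:
T_s = v_R/a_R = (13/10)/(4/5) = 1.6250 s
robot in T_r: 1.3000·0.2000 = 0.2600 m
braking distance = 1.3000²/(2·0.8000) = 1.0562 m
person approaches 1.4000·(0.2000+1.6250) = 2.5550 m
C+Z_d+Z_r = 0.1500+0.0600+0.0400 = 0.2500 m
sum ≈ 0.2600+1.0562+2.5550+0.2500 ≈ 4.1212 m = S ✓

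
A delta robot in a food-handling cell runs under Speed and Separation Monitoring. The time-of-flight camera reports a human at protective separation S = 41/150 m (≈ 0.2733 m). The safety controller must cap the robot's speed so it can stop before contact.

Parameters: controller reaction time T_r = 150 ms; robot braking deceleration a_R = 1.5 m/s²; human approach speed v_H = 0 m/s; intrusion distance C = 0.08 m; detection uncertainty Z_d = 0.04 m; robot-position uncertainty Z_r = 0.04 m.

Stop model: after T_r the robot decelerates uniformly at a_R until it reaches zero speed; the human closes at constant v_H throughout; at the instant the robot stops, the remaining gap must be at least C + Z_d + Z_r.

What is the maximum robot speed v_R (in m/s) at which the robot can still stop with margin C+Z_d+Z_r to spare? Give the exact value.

v_R_max = 2/5 m/s = 0.4000 m/s

collect terms ⇒ (1/3)·v_R² + (3/20)·v_R + (-17/150) = 0
  disc = (3/20)² − 4·(1/3)·(-17/150) = 25/144 ; √disc = 5/12
  v_R = (−(3/20) + 5/12) / (2·(1/3)) = 2/5 m/s
check:
stop time T_s = (2/5)/(3/2) = 0.2667 s
robot in T_r: 0.4000·0.1500 = 0.0600 m
braking distance = 0.4000²/(2·1.5000) = 0.0533 m
human closes 0.0000·0.4167 = 0.0000 m
C+Z_d+Z_r = 0.0800+0.0400+0.0400 = 0.1600 m
sum ≈ 0.0600+0.0533+0.0000+0.1600 ≈ 0.2733 m = S ✓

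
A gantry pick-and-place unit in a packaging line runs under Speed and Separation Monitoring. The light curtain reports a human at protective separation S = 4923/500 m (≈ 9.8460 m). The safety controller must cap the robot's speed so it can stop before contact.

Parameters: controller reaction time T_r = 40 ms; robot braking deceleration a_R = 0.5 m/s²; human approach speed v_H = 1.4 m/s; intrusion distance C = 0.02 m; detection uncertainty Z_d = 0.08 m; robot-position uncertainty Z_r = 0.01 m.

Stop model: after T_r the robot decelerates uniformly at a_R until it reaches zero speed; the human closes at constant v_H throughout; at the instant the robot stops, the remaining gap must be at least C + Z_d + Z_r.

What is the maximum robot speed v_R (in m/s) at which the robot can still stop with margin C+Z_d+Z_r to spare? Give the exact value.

collect terms ⇒ (1)·v_R² + (71/25)·v_R + (-242/25) = 0
  disc = (71/25)² − 4·(1)·(-242/25) = 29241/625 ; √disc = 171/25
  v_R = (−(71/25) + 171/25) / (2·(1)) = 2 m/s
check:
braking lasts T_s = 2/(1/2) = 4.0000 s
robot in T_r: 2.0000·0.0400 = 0.0800 m
robot covers 2.0000·4.0000 − ½·0.5000·4.0000² = 4.0000 m while stopping
person approaches 1.4000·(0.0400+4.0000) = 5.6560 m
C+Z_d+Z_r = 0.0200+0.0800+0.0100 = 0.1100 m
sum ≈ 0.0800+4.0000+5.6560+0.1100 ≈ 9.8460 m = S ✓

v_R_max = 2 m/s = 2.0000 m/s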